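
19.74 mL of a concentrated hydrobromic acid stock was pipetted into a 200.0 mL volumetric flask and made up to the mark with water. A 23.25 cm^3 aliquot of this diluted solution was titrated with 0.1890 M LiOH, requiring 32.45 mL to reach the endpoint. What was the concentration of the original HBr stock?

2.67 M

n(LiOH) = 0.1890 x 0.03245 = 0.006133 mol.
n(HBr) in the aliquot = 0.006133 mol.
[diluted HBr] = 0.006133 / 0.02325 = 0.2638 M.
Dilution factor = 200.0/19.74 = 10.13, so [stock] = 0.2638 x 10.13 = 2.67 M.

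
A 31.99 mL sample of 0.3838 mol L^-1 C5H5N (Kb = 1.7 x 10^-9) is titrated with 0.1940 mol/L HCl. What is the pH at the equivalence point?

3.06

n(C5H5N) = 0.3838 x 0.03199 = 0.01228 mol; V(HCl) at equivalence = 0.01228/0.1940 = 0.06329 L.
At equivalence the base is fully converted to C5H5NH+; total volume = 0.09528 L, so [C5H5NH+] = 0.01228/0.09528 = 0.1289 M.
Ka(C5H5NH+) = Kw/Kb = 1.0e-14 / 1.7 x 10^-9 = 5.88e-6.
[H^+] = sqrt(Ka x [C5H5NH+]) = sqrt(5.88e-6 x 0.1289) = 0.000871 M.
pH = -log(0.000871) = 3.06.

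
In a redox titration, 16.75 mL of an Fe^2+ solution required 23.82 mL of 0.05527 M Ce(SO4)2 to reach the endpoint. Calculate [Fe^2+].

0.0786 M

n(Ce(SO4)2) = 0.05527 x 0.02382 = 0.001317 mol.
From the balanced equation, 1 mol Ce(SO4)2 reacts with 1 mol Fe^2+, so n(Fe^2+) = 0.001317 x 1/1 = 0.001317 mol.
[Fe^2+] = 0.001317 / 0.01675 L = 0.0786 M.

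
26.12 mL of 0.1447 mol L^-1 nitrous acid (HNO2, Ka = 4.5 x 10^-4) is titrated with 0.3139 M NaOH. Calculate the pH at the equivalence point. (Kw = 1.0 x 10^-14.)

n(HNO2) = 0.1447 x 0.02612 = 0.003780 mol; V(NaOH) at equivalence = 0.003780/0.3139 = 0.01204 L.
At equivalence all the acid is converted to NO2-; total volume = 0.02612 + 0.01204 = 0.03816 L, so [NO2-] = 0.003780/0.03816 = 0.09904 M.
Kb = Kw/Ka = 1.0e-14 / 4.5 x 10^-4 = 2.22e-11.
[OH^-] = sqrt(Kb x [NO2-]) = sqrt(2.22e-11 x 0.09904) = 1.48e-6 M.
pOH = 5.83, so pH = 14.00 - 5.83 = 8.17.

8.17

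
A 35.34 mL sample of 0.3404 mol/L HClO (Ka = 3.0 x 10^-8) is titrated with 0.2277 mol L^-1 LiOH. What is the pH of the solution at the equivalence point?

10.33

n(HClO) = 0.3404 x 0.03534 = 0.01203 mol; V(LiOH) at equivalence = 0.01203/0.2277 = 0.05283 L.
At equivalence all the acid is converted to ClO-; total volume = 0.03534 + 0.05283 = 0.08817 L, so [ClO-] = 0.01203/0.08817 = 0.1364 M.
Kb = Kw/Ka = 1.0e-14 / 3.0 x 10^-8 = 3.33e-7.
[OH^-] = sqrt(Kb x [ClO-]) = sqrt(3.33e-7 x 0.1364) = 0.000213 M.
pOH = 3.67, so pH = 14.00 - 3.67 = 10.33.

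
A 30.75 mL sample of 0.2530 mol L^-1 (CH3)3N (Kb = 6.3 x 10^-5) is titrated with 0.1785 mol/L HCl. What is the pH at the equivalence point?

5.39

n((CH3)3N) = 0.2530 x 0.03075 = 0.007780 mol; V(HCl) at equivalence = 0.007780/0.1785 = 0.04358 L.
At equivalence the base is fully converted to (CH3)3NH+; total volume = 0.07433 L, so [(CH3)3NH+] = 0.007780/0.07433 = 0.1047 M.
Ka((CH3)3NH+) = Kw/Kb = 1.0e-14 / 6.3 x 10^-5 = 1.59e-10.
[H^+] = sqrt(Ka x [(CH3)3NH+]) = sqrt(1.59e-10 x 0.1047) = 4.08e-6 M.
pH = -log(4.08e-6) = 5.39.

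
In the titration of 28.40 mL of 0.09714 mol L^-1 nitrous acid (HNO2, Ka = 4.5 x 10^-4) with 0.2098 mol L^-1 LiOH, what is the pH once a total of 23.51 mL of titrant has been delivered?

n(acid) = 0.09714 x 0.02840 = 0.002759 mol; n(LiOH) added = 0.2098 x 0.02351 = 0.004932 mol.
Base is in excess by 0.004932 - 0.002759 = 0.002174 mol in a total volume of 0.05191 L.
[OH^-] = 0.002174/0.05191 = 0.04187 M, so pOH = 1.38 and pH = 14.00 - 1.38 = 12.62.

12.62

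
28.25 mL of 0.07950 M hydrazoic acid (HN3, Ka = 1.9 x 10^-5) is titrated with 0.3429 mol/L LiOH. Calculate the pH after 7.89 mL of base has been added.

12.10

n(acid) = 0.07950 x 0.02825 = 0.002246 mol; n(LiOH) added = 0.3429 x 0.007890 = 0.002705 mol.
Base is in excess by 0.002705 - 0.002246 = 0.0004596 mol in a total volume of 0.03614 L.
[OH^-] = 0.0004596/0.03614 = 0.01272 M, so pOH = 1.90 and pH = 14.00 - 1.90 = 12.10.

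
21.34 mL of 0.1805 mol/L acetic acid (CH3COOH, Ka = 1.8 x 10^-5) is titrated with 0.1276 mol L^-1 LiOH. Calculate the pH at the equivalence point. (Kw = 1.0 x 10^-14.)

n(CH3COOH) = 0.1805 x 0.02134 = 0.003852 mol; V(LiOH) at equivalence = 0.003852/0.1276 = 0.03019 L.
At equivalence all the acid is converted to CH3COO-; total volume = 0.02134 + 0.03019 = 0.05153 L, so [CH3COO-] = 0.003852/0.05153 = 0.07475 M.
Kb = Kw/Ka = 1.0e-14 / 1.8 x 10^-5 = 5.56e-10.
[OH^-] = sqrt(Kb x [CH3COO-]) = sqrt(5.56e-10 x 0.07475) = 6.44e-6 M.
pOH = 5.19, so pH = 14.00 - 5.19 = 8.81.

8.81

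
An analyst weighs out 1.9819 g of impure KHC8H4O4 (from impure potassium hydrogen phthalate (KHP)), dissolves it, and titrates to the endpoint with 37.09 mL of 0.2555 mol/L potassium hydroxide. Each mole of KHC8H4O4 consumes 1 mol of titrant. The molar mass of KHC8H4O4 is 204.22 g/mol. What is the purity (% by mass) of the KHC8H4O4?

97.6%

n(KOH) = 0.2555 x 0.03709 = 0.009476 mol.
n(KHC8H4O4) = 0.009476 / 1 = 0.009476 mol.
mass of KHC8H4O4 = 0.009476 x 204.22 = 1.935 g.
% purity = 1.935 / 1.9819 x 100 = 97.6%.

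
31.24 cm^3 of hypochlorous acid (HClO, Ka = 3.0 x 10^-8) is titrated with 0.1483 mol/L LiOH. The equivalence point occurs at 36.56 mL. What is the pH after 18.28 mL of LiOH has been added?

18.28 mL is exactly half the equivalence volume (36.56/2), i.e. the half-equivalence point.
There, n(HA) = n(A^-), so pH = pKa = -log(3.0 x 10^-8) = 7.52.

7.52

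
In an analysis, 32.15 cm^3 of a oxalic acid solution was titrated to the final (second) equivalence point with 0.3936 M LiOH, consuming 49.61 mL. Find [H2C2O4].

n(LiOH) = 0.3936 x 0.04961 = 0.01953 mol.
At the final (second) equivalence point, 2 mol OH^- react per mol H2C2O4, so n(H2C2O4) = 0.01953 / 2 = 0.009763 mol.
[H2C2O4] = 0.009763 / 0.03215 L = 0.304 M.

0.304 M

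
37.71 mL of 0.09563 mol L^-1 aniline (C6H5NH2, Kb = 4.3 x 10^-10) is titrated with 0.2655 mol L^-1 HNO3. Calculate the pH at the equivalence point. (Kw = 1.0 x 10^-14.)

2.89

n(C6H5NH2) = 0.09563 x 0.03771 = 0.003606 mol; V(HNO3) at equivalence = 0.003606/0.2655 = 0.01358 L.
At equivalence the base is fully converted to C6H5NH3+; total volume = 0.05129 L, so [C6H5NH3+] = 0.003606/0.05129 = 0.07031 M.
Ka(C6H5NH3+) = Kw/Kb = 1.0e-14 / 4.3 x 10^-10 = 2.33e-5.
[H^+] = sqrt(Ka x [C6H5NH3+]) = sqrt(2.33e-5 x 0.07031) = 0.00128 M.
pH = -log(0.00128) = 2.89.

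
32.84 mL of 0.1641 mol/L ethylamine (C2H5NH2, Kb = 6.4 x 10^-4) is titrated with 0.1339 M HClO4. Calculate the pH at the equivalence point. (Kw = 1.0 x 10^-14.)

5.97

n(C2H5NH2) = 0.1641 x 0.03284 = 0.005389 mol; V(HClO4) at equivalence = 0.005389/0.1339 = 0.04025 L.
At equivalence the base is fully converted to C2H5NH3+; total volume = 0.07309 L, so [C2H5NH3+] = 0.005389/0.07309 = 0.07373 M.
Ka(C2H5NH3+) = Kw/Kb = 1.0e-14 / 6.4 x 10^-4 = 1.56e-11.
[H^+] = sqrt(Ka x [C2H5NH3+]) = sqrt(1.56e-11 x 0.07373) = 1.07e-6 M.
pH = -log(1.07e-6) = 5.97.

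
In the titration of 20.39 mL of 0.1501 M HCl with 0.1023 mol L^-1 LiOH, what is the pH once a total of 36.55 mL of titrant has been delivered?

n(acid) = 0.1501 x 0.02039 = 0.003061 mol; n(LiOH) added = 0.1023 x 0.03655 = 0.003739 mol.
Base is in excess by 0.003739 - 0.003061 = 0.0006785 mol in a total volume of 0.05694 L.
[OH^-] = 0.0006785/0.05694 = 0.01192 M, so pOH = 1.92 and pH = 14.00 - 1.92 = 12.08.

12.08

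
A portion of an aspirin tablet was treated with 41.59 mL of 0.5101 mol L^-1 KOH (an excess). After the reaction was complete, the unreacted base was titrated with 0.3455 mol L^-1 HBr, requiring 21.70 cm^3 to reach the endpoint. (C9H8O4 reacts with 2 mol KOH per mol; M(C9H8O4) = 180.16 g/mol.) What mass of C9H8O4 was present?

1.24 g

Total n(KOH) added = 0.5101 x 0.04159 = 0.02122 mol.
n(HBr) used = 0.3455 x 0.02170 = 0.007497 mol, which equals the excess n(KOH).
So n(KOH) consumed by the sample = 0.02122 - 0.007497 = 0.01372 mol.
n(C9H8O4) = 0.01372 / 2 = 0.006859 mol.
mass = 0.006859 mol x 180.16 g/mol = 1.24 g.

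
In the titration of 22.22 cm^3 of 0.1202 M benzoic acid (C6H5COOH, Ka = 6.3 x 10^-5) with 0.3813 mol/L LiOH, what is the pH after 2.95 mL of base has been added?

Initial n(C6H5COOH) = 0.1202 x 0.02222 = 0.002671 mol.
n(LiOH) added = 0.3813 x 0.002950 = 0.001125 mol, converting that many moles of C6H5COOH to C6H5COO-.
Remaining n(C6H5COOH) = 0.001546 mol; n(C6H5COO-) = 0.001125 mol.
By Henderson-Hasselbalch, pH = pKa + log([A^-]/[HA]) = 4.20 + log(0.001125/0.001546) = 4.20 + (-0.14) = 4.06.

4.06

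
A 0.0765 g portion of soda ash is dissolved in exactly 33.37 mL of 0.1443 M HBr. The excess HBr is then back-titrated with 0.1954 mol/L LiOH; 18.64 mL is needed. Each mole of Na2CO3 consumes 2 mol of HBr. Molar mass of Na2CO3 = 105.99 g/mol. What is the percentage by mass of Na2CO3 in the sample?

Total n(HBr) added = 0.1443 x 0.03337 = 0.004815 mol.
n(LiOH) used = 0.1954 x 0.01864 = 0.003642 mol, which equals the excess n(HBr).
So n(HBr) consumed by the sample = 0.004815 - 0.003642 = 0.001173 mol.
n(Na2CO3) = 0.001173 / 2 = 0.0005865 mol.
mass Na2CO3 = 0.0005865 x 105.99 = 0.06216 g, so %Na2CO3 = 0.06216/0.0765 x 100 = 81.3%.

81.3%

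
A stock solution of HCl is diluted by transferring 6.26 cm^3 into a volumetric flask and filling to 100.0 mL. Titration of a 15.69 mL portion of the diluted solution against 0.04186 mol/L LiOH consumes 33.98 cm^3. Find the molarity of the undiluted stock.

n(LiOH) = 0.04186 x 0.03398 = 0.001422 mol.
n(HCl) in the aliquot = 0.001422 mol.
[diluted HCl] = 0.001422 / 0.01569 = 0.09066 M.
Dilution factor = 100.0/6.260 = 15.97, so [stock] = 0.09066 x 15.97 = 1.45 M.

1.45 M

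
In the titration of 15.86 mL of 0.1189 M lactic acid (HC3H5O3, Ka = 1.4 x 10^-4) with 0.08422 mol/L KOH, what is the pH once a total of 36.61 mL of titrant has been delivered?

n(acid) = 0.1189 x 0.01586 = 0.001886 mol; n(KOH) added = 0.08422 x 0.03661 = 0.003083 mol.
Base is in excess by 0.003083 - 0.001886 = 0.001198 mol in a total volume of 0.05247 L.
[OH^-] = 0.001198/0.05247 = 0.02282 M, so pOH = 1.64 and pH = 14.00 - 1.64 = 12.36.

12.36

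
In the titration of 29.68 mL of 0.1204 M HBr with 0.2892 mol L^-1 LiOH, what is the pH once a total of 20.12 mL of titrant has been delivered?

n(acid) = 0.1204 x 0.02968 = 0.003573 mol; n(LiOH) added = 0.2892 x 0.02012 = 0.005819 mol.
Base is in excess by 0.005819 - 0.003573 = 0.002245 mol in a total volume of 0.04980 L.
[OH^-] = 0.002245/0.04980 = 0.04508 M, so pOH = 1.35 and pH = 14.00 - 1.35 = 12.65.

12.65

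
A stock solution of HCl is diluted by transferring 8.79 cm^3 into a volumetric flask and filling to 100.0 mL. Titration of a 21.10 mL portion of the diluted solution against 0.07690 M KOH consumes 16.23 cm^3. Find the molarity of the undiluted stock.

0.673 M

n(KOH) = 0.07690 x 0.01623 = 0.001248 mol.
n(HCl) in the aliquot = 0.001248 mol.
[diluted HCl] = 0.001248 / 0.02110 = 0.05915 M.
Dilution factor = 100.0/8.790 = 11.38, so [stock] = 0.05915 x 11.38 = 0.673 M.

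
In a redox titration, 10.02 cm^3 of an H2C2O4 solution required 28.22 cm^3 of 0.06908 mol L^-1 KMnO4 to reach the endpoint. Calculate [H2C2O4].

0.486 M

n(KMnO4) = 0.06908 x 0.02822 = 0.001949 mol.
From the balanced equation, 2 mol KMnO4 reacts with 5 mol H2C2O4, so n(H2C2O4) = 0.001949 x 5/2 = 0.004874 mol.
[H2C2O4] = 0.004874 / 0.01002 L = 0.486 M.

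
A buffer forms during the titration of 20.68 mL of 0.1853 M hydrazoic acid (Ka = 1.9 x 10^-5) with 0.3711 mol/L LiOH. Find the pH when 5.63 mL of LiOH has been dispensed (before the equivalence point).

Initial n(HN3) = 0.1853 x 0.02068 = 0.003832 mol.
n(LiOH) added = 0.3711 x 0.005630 = 0.002089 mol, converting that many moles of HN3 to N3-.
Remaining n(HN3) = 0.001743 mol; n(N3-) = 0.002089 mol.
By Henderson-Hasselbalch, pH = pKa + log([A^-]/[HA]) = 4.72 + log(0.002089/0.001743) = 4.72 + (+0.08) = 4.80.

4.80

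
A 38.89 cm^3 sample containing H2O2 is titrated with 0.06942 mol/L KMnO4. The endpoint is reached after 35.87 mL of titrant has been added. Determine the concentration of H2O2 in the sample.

0.160 M

n(KMnO4) = 0.06942 x 0.03587 = 0.002490 mol.
From the balanced equation, 2 mol KMnO4 reacts with 5 mol H2O2, so n(H2O2) = 0.002490 x 5/2 = 0.006225 mol.
[H2O2] = 0.006225 / 0.03889 L = 0.160 M.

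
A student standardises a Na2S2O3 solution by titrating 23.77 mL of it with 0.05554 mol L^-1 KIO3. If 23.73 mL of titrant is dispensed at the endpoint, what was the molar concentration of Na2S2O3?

n(KIO3) = 0.05554 x 0.02373 = 0.001318 mol.
From the balanced equation, 1 mol KIO3 reacts with 6 mol Na2S2O3, so n(Na2S2O3) = 0.001318 x 6/1 = 0.007908 mol.
[Na2S2O3] = 0.007908 / 0.02377 L = 0.333 M.

0.333 M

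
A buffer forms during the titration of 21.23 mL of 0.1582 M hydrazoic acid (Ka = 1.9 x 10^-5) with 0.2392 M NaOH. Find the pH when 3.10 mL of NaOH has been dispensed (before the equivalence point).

4.17

Initial n(HN3) = 0.1582 x 0.02123 = 0.003359 mol.
n(NaOH) added = 0.2392 x 0.003100 = 0.0007415 mol, converting that many moles of HN3 to N3-.
Remaining n(HN3) = 0.002617 mol; n(N3-) = 0.0007415 mol.
By Henderson-Hasselbalch, pH = pKa + log([A^-]/[HA]) = 4.72 + log(0.0007415/0.002617) = 4.72 + (-0.55) = 4.17.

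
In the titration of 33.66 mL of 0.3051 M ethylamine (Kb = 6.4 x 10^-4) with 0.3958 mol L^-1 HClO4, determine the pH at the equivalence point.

n(C2H5NH2) = 0.3051 x 0.03366 = 0.01027 mol; V(HClO4) at equivalence = 0.01027/0.3958 = 0.02595 L.
At equivalence the base is fully converted to C2H5NH3+; total volume = 0.05961 L, so [C2H5NH3+] = 0.01027/0.05961 = 0.1723 M.
Ka(C2H5NH3+) = Kw/Kb = 1.0e-14 / 6.4 x 10^-4 = 1.56e-11.
[H^+] = sqrt(Ka x [C2H5NH3+]) = sqrt(1.56e-11 x 0.1723) = 1.64e-6 M.
pH = -log(1.64e-6) = 5.78.

5.78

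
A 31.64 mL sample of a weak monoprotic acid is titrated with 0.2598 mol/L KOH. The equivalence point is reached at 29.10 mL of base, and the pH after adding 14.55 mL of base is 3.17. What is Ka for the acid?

14.55 mL is half of the equivalence volume, so this is the half-equivalence point where [HA] = [A^-].
At half-equivalence pH = pKa, so pKa = 3.17.
Ka = 10^(-3.17) = 6.8 x 10^-4.

6.8 x 10^-4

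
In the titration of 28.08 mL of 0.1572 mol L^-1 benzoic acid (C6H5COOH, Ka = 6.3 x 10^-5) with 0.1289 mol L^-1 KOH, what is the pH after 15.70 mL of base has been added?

Initial n(C6H5COOH) = 0.1572 x 0.02808 = 0.004414 mol.
n(KOH) added = 0.1289 x 0.01570 = 0.002024 mol, converting that many moles of C6H5COOH to C6H5COO-.
Remaining n(C6H5COOH) = 0.002390 mol; n(C6H5COO-) = 0.002024 mol.
By Henderson-Hasselbalch, pH = pKa + log([A^-]/[HA]) = 4.20 + log(0.002024/0.002390) = 4.20 + (-0.07) = 4.13.

4.13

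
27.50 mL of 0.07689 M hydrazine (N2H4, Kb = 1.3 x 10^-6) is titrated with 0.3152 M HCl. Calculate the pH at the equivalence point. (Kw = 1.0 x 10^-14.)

4.66

n(N2H4) = 0.07689 x 0.02750 = 0.002114 mol; V(HCl) at equivalence = 0.002114/0.3152 = 0.006708 L.
At equivalence the base is fully converted to N2H5+; total volume = 0.03421 L, so [N2H5+] = 0.002114/0.03421 = 0.06181 M.
Ka(N2H5+) = Kw/Kb = 1.0e-14 / 1.3 x 10^-6 = 7.69e-9.
[H^+] = sqrt(Ka x [N2H5+]) = sqrt(7.69e-9 x 0.06181) = 2.18e-5 M.
pH = -log(2.18e-5) = 4.66.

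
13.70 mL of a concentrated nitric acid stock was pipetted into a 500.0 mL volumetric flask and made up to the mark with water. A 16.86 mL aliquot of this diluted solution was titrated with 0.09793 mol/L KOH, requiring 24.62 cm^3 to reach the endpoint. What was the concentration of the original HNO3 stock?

5.22 M

n(KOH) = 0.09793 x 0.02462 = 0.002411 mol.
n(HNO3) in the aliquot = 0.002411 mol.
[diluted HNO3] = 0.002411 / 0.01686 = 0.1430 M.
Dilution factor = 500.0/13.70 = 36.50, so [stock] = 0.1430 x 36.50 = 5.22 M.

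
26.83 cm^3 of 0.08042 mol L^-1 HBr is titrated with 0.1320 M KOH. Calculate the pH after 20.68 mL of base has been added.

n(acid) = 0.08042 x 0.02683 = 0.002158 mol; n(KOH) added = 0.1320 x 0.02068 = 0.002730 mol.
Base is in excess by 0.002730 - 0.002158 = 0.0005721 mol in a total volume of 0.04751 L.
[OH^-] = 0.0005721/0.04751 = 0.01204 M, so pOH = 1.92 and pH = 14.00 - 1.92 = 12.08.

12.08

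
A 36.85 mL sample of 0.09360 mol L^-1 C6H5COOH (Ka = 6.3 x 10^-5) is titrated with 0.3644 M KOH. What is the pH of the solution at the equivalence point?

n(C6H5COOH) = 0.09360 x 0.03685 = 0.003449 mol; V(KOH) at equivalence = 0.003449/0.3644 = 0.009465 L.
At equivalence all the acid is converted to C6H5COO-; total volume = 0.03685 + 0.009465 = 0.04632 L, so [C6H5COO-] = 0.003449/0.04632 = 0.07447 M.
Kb = Kw/Ka = 1.0e-14 / 6.3 x 10^-5 = 1.59e-10.
[OH^-] = sqrt(Kb x [C6H5COO-]) = sqrt(1.59e-10 x 0.07447) = 3.44e-6 M.
pOH = 5.46, so pH = 14.00 - 5.46 = 8.54.

8.54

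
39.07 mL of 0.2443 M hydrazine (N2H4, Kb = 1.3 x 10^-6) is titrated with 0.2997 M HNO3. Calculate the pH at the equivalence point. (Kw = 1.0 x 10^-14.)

4.49

n(N2H4) = 0.2443 x 0.03907 = 0.009545 mol; V(HNO3) at equivalence = 0.009545/0.2997 = 0.03185 L.
At equivalence the base is fully converted to N2H5+; total volume = 0.07092 L, so [N2H5+] = 0.009545/0.07092 = 0.1346 M.
Ka(N2H5+) = Kw/Kb = 1.0e-14 / 1.3 x 10^-6 = 7.69e-9.
[H^+] = sqrt(Ka x [N2H5+]) = sqrt(7.69e-9 x 0.1346) = 3.22e-5 M.
pH = -log(3.22e-5) = 4.49.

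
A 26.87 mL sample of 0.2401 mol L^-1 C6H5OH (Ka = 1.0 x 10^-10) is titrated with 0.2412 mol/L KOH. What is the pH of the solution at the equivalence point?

11.54

n(C6H5OH) = 0.2401 x 0.02687 = 0.006451 mol; V(KOH) at equivalence = 0.006451/0.2412 = 0.02675 L.
At equivalence all the acid is converted to C6H5O-; total volume = 0.02687 + 0.02675 = 0.05362 L, so [C6H5O-] = 0.006451/0.05362 = 0.1203 M.
Kb = Kw/Ka = 1.0e-14 / 1.0 x 10^-10 = 0.000100.
[OH^-] = sqrt(Kb x [C6H5O-]) = sqrt(0.000100 x 0.1203) = 0.00347 M.
pOH = 2.46, so pH = 14.00 - 2.46 = 11.54.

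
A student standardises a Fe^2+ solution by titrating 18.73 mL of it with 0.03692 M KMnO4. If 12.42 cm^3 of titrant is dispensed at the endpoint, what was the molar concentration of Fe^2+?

0.122 M

n(KMnO4) = 0.03692 x 0.01242 = 0.0004585 mol.
From the balanced equation, 1 mol KMnO4 reacts with 5 mol Fe^2+, so n(Fe^2+) = 0.0004585 x 5/1 = 0.002293 mol.
[Fe^2+] = 0.002293 / 0.01873 L = 0.122 M.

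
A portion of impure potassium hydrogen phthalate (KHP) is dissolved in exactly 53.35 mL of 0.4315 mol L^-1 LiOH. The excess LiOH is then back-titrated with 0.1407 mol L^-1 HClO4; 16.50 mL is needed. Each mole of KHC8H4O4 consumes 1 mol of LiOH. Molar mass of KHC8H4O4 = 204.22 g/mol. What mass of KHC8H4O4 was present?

Total n(LiOH) added = 0.4315 x 0.05335 = 0.02302 mol.
n(HClO4) used = 0.1407 x 0.01650 = 0.002322 mol, which equals the excess n(LiOH).
So n(LiOH) consumed by the sample = 0.02302 - 0.002322 = 0.02070 mol.
n(KHC8H4O4) = 0.02070 / 1 = 0.02070 mol.
mass = 0.02070 mol x 204.22 g/mol = 4.23 g.

4.23 g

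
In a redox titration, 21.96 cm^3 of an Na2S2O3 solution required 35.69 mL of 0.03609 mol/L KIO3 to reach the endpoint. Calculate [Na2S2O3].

0.352 M

n(KIO3) = 0.03609 x 0.03569 = 0.001288 mol.
From the balanced equation, 1 mol KIO3 reacts with 6 mol Na2S2O3, so n(Na2S2O3) = 0.001288 x 6/1 = 0.007728 mol.
[Na2S2O3] = 0.007728 / 0.02196 L = 0.352 M.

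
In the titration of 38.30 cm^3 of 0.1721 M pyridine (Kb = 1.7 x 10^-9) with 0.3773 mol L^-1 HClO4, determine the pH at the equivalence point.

n(C5H5N) = 0.1721 x 0.03830 = 0.006591 mol; V(HClO4) at equivalence = 0.006591/0.3773 = 0.01747 L.
At equivalence the base is fully converted to C5H5NH+; total volume = 0.05577 L, so [C5H5NH+] = 0.006591/0.05577 = 0.1182 M.
Ka(C5H5NH+) = Kw/Kb = 1.0e-14 / 1.7 x 10^-9 = 5.88e-6.
[H^+] = sqrt(Ka x [C5H5NH+]) = sqrt(5.88e-6 x 0.1182) = 0.000834 M.
pH = -log(0.000834) = 3.08.

3.08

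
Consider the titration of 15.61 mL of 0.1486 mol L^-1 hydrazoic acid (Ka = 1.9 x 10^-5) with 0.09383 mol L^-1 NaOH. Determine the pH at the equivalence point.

8.74

n(HN3) = 0.1486 x 0.01561 = 0.002320 mol; V(NaOH) at equivalence = 0.002320/0.09383 = 0.02472 L.
At equivalence all the acid is converted to N3-; total volume = 0.01561 + 0.02472 = 0.04033 L, so [N3-] = 0.002320/0.04033 = 0.05751 M.
Kb = Kw/Ka = 1.0e-14 / 1.9 x 10^-5 = 5.26e-10.
[OH^-] = sqrt(Kb x [N3-]) = sqrt(5.26e-10 x 0.05751) = 5.50e-6 M.
pOH = 5.26, so pH = 14.00 - 5.26 = 8.74.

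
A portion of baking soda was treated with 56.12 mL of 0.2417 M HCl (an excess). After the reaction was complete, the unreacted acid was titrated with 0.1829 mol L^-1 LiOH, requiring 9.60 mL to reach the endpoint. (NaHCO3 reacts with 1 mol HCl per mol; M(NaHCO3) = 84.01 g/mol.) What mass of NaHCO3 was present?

0.992 g

Total n(HCl) added = 0.2417 x 0.05612 = 0.01356 mol.
n(LiOH) used = 0.1829 x 0.009600 = 0.001756 mol, which equals the excess n(HCl).
So n(HCl) consumed by the sample = 0.01356 - 0.001756 = 0.01181 mol.
n(NaHCO3) = 0.01181 / 1 = 0.01181 mol.
mass = 0.01181 mol x 84.01 g/mol = 0.992 g.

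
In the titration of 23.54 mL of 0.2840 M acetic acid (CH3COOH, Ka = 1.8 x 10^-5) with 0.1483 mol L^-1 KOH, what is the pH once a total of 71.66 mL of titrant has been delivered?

n(acid) = 0.2840 x 0.02354 = 0.006685 mol; n(KOH) added = 0.1483 x 0.07166 = 0.01063 mol.
Base is in excess by 0.01063 - 0.006685 = 0.003942 mol in a total volume of 0.09520 L.
[OH^-] = 0.003942/0.09520 = 0.04141 M, so pOH = 1.38 and pH = 14.00 - 1.38 = 12.62.

12.62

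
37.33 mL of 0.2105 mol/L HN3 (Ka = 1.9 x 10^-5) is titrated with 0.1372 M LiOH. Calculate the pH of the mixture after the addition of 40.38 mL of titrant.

Initial n(HN3) = 0.2105 x 0.03733 = 0.007858 mol.
n(LiOH) added = 0.1372 x 0.04038 = 0.005540 mol, converting that many moles of HN3 to N3-.
Remaining n(HN3) = 0.002318 mol; n(N3-) = 0.005540 mol.
By Henderson-Hasselbalch, pH = pKa + log([A^-]/[HA]) = 4.72 + log(0.005540/0.002318) = 4.72 + (+0.38) = 5.10.

5.10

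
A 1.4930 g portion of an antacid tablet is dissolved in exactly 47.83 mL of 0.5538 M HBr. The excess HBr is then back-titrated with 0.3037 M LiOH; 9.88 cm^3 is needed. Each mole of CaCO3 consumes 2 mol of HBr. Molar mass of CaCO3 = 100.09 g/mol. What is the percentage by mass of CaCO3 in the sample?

Total n(HBr) added = 0.5538 x 0.04783 = 0.02649 mol.
n(LiOH) used = 0.3037 x 0.009880 = 0.003001 mol, which equals the excess n(HBr).
So n(HBr) consumed by the sample = 0.02649 - 0.003001 = 0.02349 mol.
n(CaCO3) = 0.02349 / 2 = 0.01174 mol.
mass CaCO3 = 0.01174 x 100.09 = 1.175 g, so %CaCO3 = 1.175/1.4930 x 100 = 78.7%.

78.7%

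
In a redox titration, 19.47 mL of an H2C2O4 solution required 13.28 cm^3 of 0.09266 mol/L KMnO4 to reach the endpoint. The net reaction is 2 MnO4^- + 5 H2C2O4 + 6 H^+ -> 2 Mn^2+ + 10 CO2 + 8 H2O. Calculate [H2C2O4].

n(KMnO4) = 0.09266 x 0.01328 = 0.001231 mol.
From the balanced equation, 2 mol KMnO4 reacts with 5 mol H2C2O4, so n(H2C2O4) = 0.001231 x 5/2 = 0.003076 mol.
[H2C2O4] = 0.003076 / 0.01947 L = 0.158 M.

0.158 M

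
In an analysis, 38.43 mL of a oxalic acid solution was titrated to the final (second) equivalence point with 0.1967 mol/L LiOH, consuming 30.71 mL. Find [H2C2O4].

0.0786 M

n(LiOH) = 0.1967 x 0.03071 = 0.006041 mol.
At the final (second) equivalence point, 2 mol OH^- react per mol H2C2O4, so n(H2C2O4) = 0.006041 / 2 = 0.003020 mol.
[H2C2O4] = 0.003020 / 0.03843 L = 0.0786 M.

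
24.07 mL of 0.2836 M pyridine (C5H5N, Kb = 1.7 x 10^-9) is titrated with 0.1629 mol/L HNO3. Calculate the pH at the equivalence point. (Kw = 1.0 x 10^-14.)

n(C5H5N) = 0.2836 x 0.02407 = 0.006826 mol; V(HNO3) at equivalence = 0.006826/0.1629 = 0.04190 L.
At equivalence the base is fully converted to C5H5NH+; total volume = 0.06597 L, so [C5H5NH+] = 0.006826/0.06597 = 0.1035 M.
Ka(C5H5NH+) = Kw/Kb = 1.0e-14 / 1.7 x 10^-9 = 5.88e-6.
[H^+] = sqrt(Ka x [C5H5NH+]) = sqrt(5.88e-6 x 0.1035) = 0.000780 M.
pH = -log(0.000780) = 3.11.

3.11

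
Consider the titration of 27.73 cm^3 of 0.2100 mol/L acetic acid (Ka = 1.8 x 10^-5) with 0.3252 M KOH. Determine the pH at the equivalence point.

8.93

n(CH3COOH) = 0.2100 x 0.02773 = 0.005823 mol; V(KOH) at equivalence = 0.005823/0.3252 = 0.01791 L.
At equivalence all the acid is converted to CH3COO-; total volume = 0.02773 + 0.01791 = 0.04564 L, so [CH3COO-] = 0.005823/0.04564 = 0.1276 M.
Kb = Kw/Ka = 1.0e-14 / 1.8 x 10^-5 = 5.56e-10.
[OH^-] = sqrt(Kb x [CH3COO-]) = sqrt(5.56e-10 x 0.1276) = 8.42e-6 M.
pOH = 5.07, so pH = 14.00 - 5.07 = 8.93.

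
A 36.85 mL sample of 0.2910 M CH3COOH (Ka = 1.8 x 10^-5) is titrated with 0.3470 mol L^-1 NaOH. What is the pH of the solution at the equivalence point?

8.97

n(CH3COOH) = 0.2910 x 0.03685 = 0.01072 mol; V(NaOH) at equivalence = 0.01072/0.3470 = 0.03090 L.
At equivalence all the acid is converted to CH3COO-; total volume = 0.03685 + 0.03090 = 0.06775 L, so [CH3COO-] = 0.01072/0.06775 = 0.1583 M.
Kb = Kw/Ka = 1.0e-14 / 1.8 x 10^-5 = 5.56e-10.
[OH^-] = sqrt(Kb x [CH3COO-]) = sqrt(5.56e-10 x 0.1583) = 9.38e-6 M.
pOH = 5.03, so pH = 14.00 - 5.03 = 8.97.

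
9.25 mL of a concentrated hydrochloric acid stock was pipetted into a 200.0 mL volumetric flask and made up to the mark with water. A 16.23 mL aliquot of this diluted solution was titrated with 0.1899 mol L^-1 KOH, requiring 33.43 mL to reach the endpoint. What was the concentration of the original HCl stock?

8.46 M

n(KOH) = 0.1899 x 0.03343 = 0.006348 mol.
n(HCl) in the aliquot = 0.006348 mol.
[diluted HCl] = 0.006348 / 0.01623 = 0.3911 M.
Dilution factor = 200.0/9.250 = 21.62, so [stock] = 0.3911 x 21.62 = 8.46 M.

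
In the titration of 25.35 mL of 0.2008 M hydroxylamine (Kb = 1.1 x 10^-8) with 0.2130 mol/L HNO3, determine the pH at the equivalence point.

3.51

n(NH2OH) = 0.2008 x 0.02535 = 0.005090 mol; V(HNO3) at equivalence = 0.005090/0.2130 = 0.02390 L.
At equivalence the base is fully converted to NH3OH+; total volume = 0.04925 L, so [NH3OH+] = 0.005090/0.04925 = 0.1034 M.
Ka(NH3OH+) = Kw/Kb = 1.0e-14 / 1.1 x 10^-8 = 9.09e-7.
[H^+] = sqrt(Ka x [NH3OH+]) = sqrt(9.09e-7 x 0.1034) = 0.000307 M.
pH = -log(0.000307) = 3.51.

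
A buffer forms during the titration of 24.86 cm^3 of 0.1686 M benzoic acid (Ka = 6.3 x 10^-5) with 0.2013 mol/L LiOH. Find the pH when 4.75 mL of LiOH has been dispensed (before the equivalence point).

3.67

Initial n(C6H5COOH) = 0.1686 x 0.02486 = 0.004191 mol.
n(LiOH) added = 0.2013 x 0.004750 = 0.0009562 mol, converting that many moles of C6H5COOH to C6H5COO-.
Remaining n(C6H5COOH) = 0.003235 mol; n(C6H5COO-) = 0.0009562 mol.
By Henderson-Hasselbalch, pH = pKa + log([A^-]/[HA]) = 4.20 + log(0.0009562/0.003235) = 4.20 + (-0.53) = 3.67.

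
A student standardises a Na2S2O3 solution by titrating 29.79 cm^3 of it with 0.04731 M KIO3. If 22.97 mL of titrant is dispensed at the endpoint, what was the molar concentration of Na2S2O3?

n(KIO3) = 0.04731 x 0.02297 = 0.001087 mol.
From the balanced equation, 1 mol KIO3 reacts with 6 mol Na2S2O3, so n(Na2S2O3) = 0.001087 x 6/1 = 0.006520 mol.
[Na2S2O3] = 0.006520 / 0.02979 L = 0.219 M.

0.219 M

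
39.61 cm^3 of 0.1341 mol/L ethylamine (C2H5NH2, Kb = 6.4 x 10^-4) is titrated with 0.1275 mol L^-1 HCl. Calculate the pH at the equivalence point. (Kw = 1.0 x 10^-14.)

6.00

n(C2H5NH2) = 0.1341 x 0.03961 = 0.005312 mol; V(HCl) at equivalence = 0.005312/0.1275 = 0.04166 L.
At equivalence the base is fully converted to C2H5NH3+; total volume = 0.08127 L, so [C2H5NH3+] = 0.005312/0.08127 = 0.06536 M.
Ka(C2H5NH3+) = Kw/Kb = 1.0e-14 / 6.4 x 10^-4 = 1.56e-11.
[H^+] = sqrt(Ka x [C2H5NH3+]) = sqrt(1.56e-11 x 0.06536) = 1.01e-6 M.
pH = -log(1.01e-6) = 6.00.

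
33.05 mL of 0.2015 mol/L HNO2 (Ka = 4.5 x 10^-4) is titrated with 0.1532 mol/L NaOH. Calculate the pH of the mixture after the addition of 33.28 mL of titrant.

3.86

Initial n(HNO2) = 0.2015 x 0.03305 = 0.006660 mol.
n(NaOH) added = 0.1532 x 0.03328 = 0.005098 mol, converting that many moles of HNO2 to NO2-.
Remaining n(HNO2) = 0.001561 mol; n(NO2-) = 0.005098 mol.
By Henderson-Hasselbalch, pH = pKa + log([A^-]/[HA]) = 3.35 + log(0.005098/0.001561) = 3.35 + (+0.51) = 3.86.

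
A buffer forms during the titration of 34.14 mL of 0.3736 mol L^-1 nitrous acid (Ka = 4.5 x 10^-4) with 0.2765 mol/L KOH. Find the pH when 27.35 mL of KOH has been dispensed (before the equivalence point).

Initial n(HNO2) = 0.3736 x 0.03414 = 0.01275 mol.
n(KOH) added = 0.2765 x 0.02735 = 0.007562 mol, converting that many moles of HNO2 to NO2-.
Remaining n(HNO2) = 0.005192 mol; n(NO2-) = 0.007562 mol.
By Henderson-Hasselbalch, pH = pKa + log([A^-]/[HA]) = 3.35 + log(0.007562/0.005192) = 3.35 + (+0.16) = 3.51.

3.51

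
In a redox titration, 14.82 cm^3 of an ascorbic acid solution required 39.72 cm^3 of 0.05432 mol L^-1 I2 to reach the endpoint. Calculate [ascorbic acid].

0.146 M

n(I2) = 0.05432 x 0.03972 = 0.002158 mol.
From the balanced equation, 1 mol I2 reacts with 1 mol ascorbic acid, so n(ascorbic acid) = 0.002158 x 1/1 = 0.002158 mol.
[ascorbic acid] = 0.002158 / 0.01482 L = 0.146 M.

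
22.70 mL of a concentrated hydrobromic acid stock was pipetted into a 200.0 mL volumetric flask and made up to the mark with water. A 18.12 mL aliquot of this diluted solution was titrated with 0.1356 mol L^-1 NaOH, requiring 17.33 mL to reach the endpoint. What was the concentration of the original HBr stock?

1.14 M

n(NaOH) = 0.1356 x 0.01733 = 0.002350 mol.
n(HBr) in the aliquot = 0.002350 mol.
[diluted HBr] = 0.002350 / 0.01812 = 0.1297 M.
Dilution factor = 200.0/22.70 = 8.811, so [stock] = 0.1297 x 8.811 = 1.14 M.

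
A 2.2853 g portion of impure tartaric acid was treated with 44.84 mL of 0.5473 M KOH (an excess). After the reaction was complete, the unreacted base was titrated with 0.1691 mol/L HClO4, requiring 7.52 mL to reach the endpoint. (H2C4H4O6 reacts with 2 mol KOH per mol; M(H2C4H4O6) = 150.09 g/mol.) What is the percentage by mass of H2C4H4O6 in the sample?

Total n(KOH) added = 0.5473 x 0.04484 = 0.02454 mol.
n(HClO4) used = 0.1691 x 0.007520 = 0.001272 mol, which equals the excess n(KOH).
So n(KOH) consumed by the sample = 0.02454 - 0.001272 = 0.02327 mol.
n(H2C4H4O6) = 0.02327 / 2 = 0.01163 mol.
mass H2C4H4O6 = 0.01163 x 150.09 = 1.746 g, so %H2C4H4O6 = 1.746/2.2853 x 100 = 76.4%.

76.4%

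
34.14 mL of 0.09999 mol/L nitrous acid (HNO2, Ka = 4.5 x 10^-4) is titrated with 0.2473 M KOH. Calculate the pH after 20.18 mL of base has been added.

n(acid) = 0.09999 x 0.03414 = 0.003414 mol; n(KOH) added = 0.2473 x 0.02018 = 0.004991 mol.
Base is in excess by 0.004991 - 0.003414 = 0.001577 mol in a total volume of 0.05432 L.
[OH^-] = 0.001577/0.05432 = 0.02903 M, so pOH = 1.54 and pH = 14.00 - 1.54 = 12.46.

12.46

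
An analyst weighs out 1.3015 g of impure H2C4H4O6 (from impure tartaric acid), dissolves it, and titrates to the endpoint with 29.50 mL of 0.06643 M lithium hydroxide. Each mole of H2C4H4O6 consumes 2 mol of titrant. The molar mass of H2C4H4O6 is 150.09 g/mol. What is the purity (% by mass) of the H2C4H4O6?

11.3%

n(LiOH) = 0.06643 x 0.02950 = 0.001960 mol.
n(H2C4H4O6) = 0.001960 / 2 = 0.0009798 mol.
mass of H2C4H4O6 = 0.0009798 x 150.09 = 0.1471 g.
% purity = 0.1471 / 1.3015 x 100 = 11.3%.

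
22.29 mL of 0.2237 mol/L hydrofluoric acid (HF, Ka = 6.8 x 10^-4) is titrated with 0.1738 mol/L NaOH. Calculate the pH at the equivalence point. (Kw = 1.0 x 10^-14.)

8.08

n(HF) = 0.2237 x 0.02229 = 0.004986 mol; V(NaOH) at equivalence = 0.004986/0.1738 = 0.02869 L.
At equivalence all the acid is converted to F-; total volume = 0.02229 + 0.02869 = 0.05098 L, so [F-] = 0.004986/0.05098 = 0.09781 M.
Kb = Kw/Ka = 1.0e-14 / 6.8 x 10^-4 = 1.47e-11.
[OH^-] = sqrt(Kb x [F-]) = sqrt(1.47e-11 x 0.09781) = 1.20e-6 M.
pOH = 5.92, so pH = 14.00 - 5.92 = 8.08.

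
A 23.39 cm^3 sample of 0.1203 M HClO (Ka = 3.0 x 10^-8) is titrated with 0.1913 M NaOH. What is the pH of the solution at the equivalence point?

n(HClO) = 0.1203 x 0.02339 = 0.002814 mol; V(NaOH) at equivalence = 0.002814/0.1913 = 0.01471 L.
At equivalence all the acid is converted to ClO-; total volume = 0.02339 + 0.01471 = 0.03810 L, so [ClO-] = 0.002814/0.03810 = 0.07386 M.
Kb = Kw/Ka = 1.0e-14 / 3.0 x 10^-8 = 3.33e-7.
[OH^-] = sqrt(Kb x [ClO-]) = sqrt(3.33e-7 x 0.07386) = 0.000157 M.
pOH = 3.80, so pH = 14.00 - 3.80 = 10.20.

10.20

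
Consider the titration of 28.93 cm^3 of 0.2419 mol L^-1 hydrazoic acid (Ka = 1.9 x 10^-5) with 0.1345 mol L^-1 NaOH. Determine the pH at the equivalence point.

n(HN3) = 0.2419 x 0.02893 = 0.006998 mol; V(NaOH) at equivalence = 0.006998/0.1345 = 0.05203 L.
At equivalence all the acid is converted to N3-; total volume = 0.02893 + 0.05203 = 0.08096 L, so [N3-] = 0.006998/0.08096 = 0.08644 M.
Kb = Kw/Ka = 1.0e-14 / 1.9 x 10^-5 = 5.26e-10.
[OH^-] = sqrt(Kb x [N3-]) = sqrt(5.26e-10 x 0.08644) = 6.74e-6 M.
pOH = 5.17, so pH = 14.00 - 5.17 = 8.83.

8.83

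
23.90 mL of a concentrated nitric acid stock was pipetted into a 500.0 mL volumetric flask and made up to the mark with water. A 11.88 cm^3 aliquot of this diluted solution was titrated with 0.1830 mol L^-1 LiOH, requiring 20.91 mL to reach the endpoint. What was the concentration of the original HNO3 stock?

6.74 M

n(LiOH) = 0.1830 x 0.02091 = 0.003827 mol.
n(HNO3) in the aliquot = 0.003827 mol.
[diluted HNO3] = 0.003827 / 0.01188 = 0.3221 M.
Dilution factor = 500.0/23.90 = 20.92, so [stock] = 0.3221 x 20.92 = 6.74 M.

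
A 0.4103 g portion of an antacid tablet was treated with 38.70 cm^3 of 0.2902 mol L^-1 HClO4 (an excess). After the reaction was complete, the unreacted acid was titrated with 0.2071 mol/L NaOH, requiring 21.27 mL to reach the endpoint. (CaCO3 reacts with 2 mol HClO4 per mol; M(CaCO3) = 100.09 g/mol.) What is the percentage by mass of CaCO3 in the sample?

Total n(HClO4) added = 0.2902 x 0.03870 = 0.01123 mol.
n(NaOH) used = 0.2071 x 0.02127 = 0.004405 mol, which equals the excess n(HClO4).
So n(HClO4) consumed by the sample = 0.01123 - 0.004405 = 0.006826 mol.
n(CaCO3) = 0.006826 / 2 = 0.003413 mol.
mass CaCO3 = 0.003413 x 100.09 = 0.3416 g, so %CaCO3 = 0.3416/0.4103 x 100 = 83.3%.

83.3%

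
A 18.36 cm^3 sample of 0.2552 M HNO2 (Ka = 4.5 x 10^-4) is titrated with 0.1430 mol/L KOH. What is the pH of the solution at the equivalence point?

8.15

n(HNO2) = 0.2552 x 0.01836 = 0.004685 mol; V(KOH) at equivalence = 0.004685/0.1430 = 0.03277 L.
At equivalence all the acid is converted to NO2-; total volume = 0.01836 + 0.03277 = 0.05113 L, so [NO2-] = 0.004685/0.05113 = 0.09165 M.
Kb = Kw/Ka = 1.0e-14 / 4.5 x 10^-4 = 2.22e-11.
[OH^-] = sqrt(Kb x [NO2-]) = sqrt(2.22e-11 x 0.09165) = 1.43e-6 M.
pOH = 5.85, so pH = 14.00 - 5.85 = 8.15.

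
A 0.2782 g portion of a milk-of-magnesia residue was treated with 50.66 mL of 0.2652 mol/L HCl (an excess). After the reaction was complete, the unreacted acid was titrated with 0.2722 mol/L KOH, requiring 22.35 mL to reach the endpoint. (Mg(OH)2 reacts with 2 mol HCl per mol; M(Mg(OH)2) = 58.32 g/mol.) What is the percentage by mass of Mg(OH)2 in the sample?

77.1%

Total n(HCl) added = 0.2652 x 0.05066 = 0.01344 mol.
n(KOH) used = 0.2722 x 0.02235 = 0.006084 mol, which equals the excess n(HCl).
So n(HCl) consumed by the sample = 0.01344 - 0.006084 = 0.007351 mol.
n(Mg(OH)2) = 0.007351 / 2 = 0.003676 mol.
mass Mg(OH)2 = 0.003676 x 58.32 = 0.2144 g, so %Mg(OH)2 = 0.2144/0.2782 x 100 = 77.1%.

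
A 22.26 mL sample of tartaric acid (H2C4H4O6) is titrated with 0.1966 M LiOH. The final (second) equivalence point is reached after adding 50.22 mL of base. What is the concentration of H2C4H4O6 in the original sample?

0.222 M

n(LiOH) = 0.1966 x 0.05022 = 0.009873 mol.
At the final (second) equivalence point, 2 mol OH^- react per mol H2C4H4O6, so n(H2C4H4O6) = 0.009873 / 2 = 0.004937 mol.
[H2C4H4O6] = 0.004937 / 0.02226 L = 0.222 M.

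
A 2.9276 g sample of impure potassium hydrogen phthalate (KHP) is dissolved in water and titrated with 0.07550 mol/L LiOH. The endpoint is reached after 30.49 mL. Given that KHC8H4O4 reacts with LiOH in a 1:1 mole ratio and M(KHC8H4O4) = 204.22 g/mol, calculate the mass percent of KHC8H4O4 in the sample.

16.1%

n(LiOH) = 0.07550 x 0.03049 = 0.002302 mol.
n(KHC8H4O4) = 0.002302 / 1 = 0.002302 mol.
mass of KHC8H4O4 = 0.002302 x 204.22 = 0.4701 g.
% purity = 0.4701 / 2.9276 x 100 = 16.1%.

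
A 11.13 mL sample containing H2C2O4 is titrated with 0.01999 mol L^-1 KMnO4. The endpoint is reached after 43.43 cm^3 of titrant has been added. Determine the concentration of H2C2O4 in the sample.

0.195 M

n(KMnO4) = 0.01999 x 0.04343 = 0.0008682 mol.
From the balanced equation, 2 mol KMnO4 reacts with 5 mol H2C2O4, so n(H2C2O4) = 0.0008682 x 5/2 = 0.002170 mol.
[H2C2O4] = 0.002170 / 0.01113 L = 0.195 M.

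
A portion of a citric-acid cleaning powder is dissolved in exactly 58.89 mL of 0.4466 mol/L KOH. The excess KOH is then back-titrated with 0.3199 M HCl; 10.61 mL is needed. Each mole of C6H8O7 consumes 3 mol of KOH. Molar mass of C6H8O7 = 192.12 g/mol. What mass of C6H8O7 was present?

1.47 g

Total n(KOH) added = 0.4466 x 0.05889 = 0.02630 mol.
n(HCl) used = 0.3199 x 0.01061 = 0.003394 mol, which equals the excess n(KOH).
So n(KOH) consumed by the sample = 0.02630 - 0.003394 = 0.02291 mol.
n(C6H8O7) = 0.02291 / 3 = 0.007635 mol.
mass = 0.007635 mol x 192.12 g/mol = 1.47 g.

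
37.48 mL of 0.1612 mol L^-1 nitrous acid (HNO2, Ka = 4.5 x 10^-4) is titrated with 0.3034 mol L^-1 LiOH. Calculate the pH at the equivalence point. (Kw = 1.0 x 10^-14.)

n(HNO2) = 0.1612 x 0.03748 = 0.006042 mol; V(LiOH) at equivalence = 0.006042/0.3034 = 0.01991 L.
At equivalence all the acid is converted to NO2-; total volume = 0.03748 + 0.01991 = 0.05739 L, so [NO2-] = 0.006042/0.05739 = 0.1053 M.
Kb = Kw/Ka = 1.0e-14 / 4.5 x 10^-4 = 2.22e-11.
[OH^-] = sqrt(Kb x [NO2-]) = sqrt(2.22e-11 x 0.1053) = 1.53e-6 M.
pOH = 5.82, so pH = 14.00 - 5.82 = 8.18.

8.18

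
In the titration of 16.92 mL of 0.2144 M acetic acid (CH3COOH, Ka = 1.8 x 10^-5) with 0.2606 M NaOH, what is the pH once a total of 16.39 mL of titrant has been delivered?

12.29

n(acid) = 0.2144 x 0.01692 = 0.003628 mol; n(NaOH) added = 0.2606 x 0.01639 = 0.004271 mol.
Base is in excess by 0.004271 - 0.003628 = 0.0006436 mol in a total volume of 0.03331 L.
[OH^-] = 0.0006436/0.03331 = 0.01932 M, so pOH = 1.71 and pH = 14.00 - 1.71 = 12.29.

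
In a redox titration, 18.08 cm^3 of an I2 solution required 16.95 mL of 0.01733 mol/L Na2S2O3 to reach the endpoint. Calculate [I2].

0.00812 M

n(Na2S2O3) = 0.01733 x 0.01695 = 0.0002937 mol.
From the balanced equation, 2 mol Na2S2O3 reacts with 1 mol I2, so n(I2) = 0.0002937 x 1/2 = 0.0001469 mol.
[I2] = 0.0001469 / 0.01808 L = 0.00812 M.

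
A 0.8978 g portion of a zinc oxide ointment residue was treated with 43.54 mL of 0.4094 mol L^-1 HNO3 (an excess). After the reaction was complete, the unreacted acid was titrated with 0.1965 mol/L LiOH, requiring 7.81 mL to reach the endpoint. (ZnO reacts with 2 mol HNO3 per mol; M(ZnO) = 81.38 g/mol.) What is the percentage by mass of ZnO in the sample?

73.8%

Total n(HNO3) added = 0.4094 x 0.04354 = 0.01783 mol.
n(LiOH) used = 0.1965 x 0.007810 = 0.001535 mol, which equals the excess n(HNO3).
So n(HNO3) consumed by the sample = 0.01783 - 0.001535 = 0.01629 mol.
n(ZnO) = 0.01629 / 2 = 0.008145 mol.
mass ZnO = 0.008145 x 81.38 = 0.6629 g, so %ZnO = 0.6629/0.8978 x 100 = 73.8%.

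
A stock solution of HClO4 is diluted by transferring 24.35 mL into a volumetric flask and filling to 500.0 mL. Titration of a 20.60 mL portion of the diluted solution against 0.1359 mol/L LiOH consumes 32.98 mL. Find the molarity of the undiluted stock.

n(LiOH) = 0.1359 x 0.03298 = 0.004482 mol.
n(HClO4) in the aliquot = 0.004482 mol.
[diluted HClO4] = 0.004482 / 0.02060 = 0.2176 M.
Dilution factor = 500.0/24.35 = 20.53, so [stock] = 0.2176 x 20.53 = 4.47 M.

4.47 M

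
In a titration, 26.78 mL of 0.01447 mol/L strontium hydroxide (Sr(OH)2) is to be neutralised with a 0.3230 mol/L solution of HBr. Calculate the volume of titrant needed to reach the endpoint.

n(Sr(OH)2) = 0.01447 mol/L x 0.02678 L = 0.0003875 mol.
The neutralisation is 1 Sr(OH)2 : 2 HBr, so n(HBr) = 0.0003875 x 2/1 = 0.0007750 mol.
V(HBr) = 0.0007750 / 0.3230 = 0.002399 L = 2.40 mL.

2.40 mL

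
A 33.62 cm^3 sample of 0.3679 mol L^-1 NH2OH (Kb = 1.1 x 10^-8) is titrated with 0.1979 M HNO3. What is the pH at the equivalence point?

3.47

n(NH2OH) = 0.3679 x 0.03362 = 0.01237 mol; V(HNO3) at equivalence = 0.01237/0.1979 = 0.06250 L.
At equivalence the base is fully converted to NH3OH+; total volume = 0.09612 L, so [NH3OH+] = 0.01237/0.09612 = 0.1287 M.
Ka(NH3OH+) = Kw/Kb = 1.0e-14 / 1.1 x 10^-8 = 9.09e-7.
[H^+] = sqrt(Ka x [NH3OH+]) = sqrt(9.09e-7 x 0.1287) = 0.000342 M.
pH = -log(0.000342) = 3.47.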